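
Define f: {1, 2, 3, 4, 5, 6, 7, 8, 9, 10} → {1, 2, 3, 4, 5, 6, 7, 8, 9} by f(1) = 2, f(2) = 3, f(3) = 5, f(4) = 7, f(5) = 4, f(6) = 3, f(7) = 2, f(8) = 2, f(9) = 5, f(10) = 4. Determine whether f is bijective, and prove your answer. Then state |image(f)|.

f(2) = 3 = f(6) with 2 ≠ 6, so f is not injective, hence not bijective.
The image of f is {2, 3, 4, 5, 7}, which has 5 elements.

5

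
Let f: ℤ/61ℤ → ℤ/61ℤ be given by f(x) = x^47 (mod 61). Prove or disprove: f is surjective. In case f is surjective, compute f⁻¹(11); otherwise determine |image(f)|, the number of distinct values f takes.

50

Since 61 is prime, the nonzero elements of ℤ/61ℤ form a cyclic group of order 60.
As gcd(47, 60) = 1, raising to the 47th power is a bijection on this group: if s^47 ≡ t^47 then (st^{−1})^47 = 1, and the only element of order dividing gcd(47, 60) = 1 is 1, so s = t.
With f(0) = 0 this makes f injective on all of ℤ/61ℤ, hence bijective (finite equal-size domain and codomain). In particular f is surjective.
Since f is surjective, we find the preimage of 11. The inverse of x ↦ x^47 on (ℤ/61ℤ)^× is x ↦ x^23, because 47·23 = 1081 = 18·60 + 1 ≡ 1 (mod 60) and x^{60} = 1 for x ≠ 0 (Fermat). So f⁻¹(11) = 11^23 mod 61.
Repeated squaring mod 61: 11^1 ≡ 11, 11^2 ≡ 11² = 121 ≡ 60, 11^4 ≡ 60² = 3600 ≡ 1, 11^8 ≡ 1² = 1, 11^16 ≡ 1² = 1. Since 23 = 16 + 4 + 2 + 1, 11^23 ≡ 1·1·60·11: 1·1 = 1, then 1·60 = 60, then 60·11 = 660 ≡ 50. So 11^23 ≡ 50 (mod 61).
Hence f⁻¹(11) = 50.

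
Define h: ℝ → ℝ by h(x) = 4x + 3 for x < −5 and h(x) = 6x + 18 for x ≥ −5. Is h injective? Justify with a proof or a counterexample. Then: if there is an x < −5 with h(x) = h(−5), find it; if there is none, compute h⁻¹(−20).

Both pieces are strictly increasing (slopes 4 and 6), so each is injective on its own interval.
The left piece maps (−∞, −5) onto (−∞, −17); the right piece maps [−5, ∞) onto [−12, ∞).
These images are disjoint, so no value is attained by both pieces. Hence h is injective.
Because the two images are disjoint, no x < −5 has h(x) = h(−5), so we compute h⁻¹(−20): −20 lies in (−∞, −17), so solve 4x + 3 = −20: x = (−20 − 3)/4 = −23/4.

-23/4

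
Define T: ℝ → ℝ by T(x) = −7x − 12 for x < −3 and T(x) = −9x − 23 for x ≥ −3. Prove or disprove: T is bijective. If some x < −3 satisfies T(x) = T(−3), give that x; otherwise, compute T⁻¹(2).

Both pieces are strictly decreasing (slopes −7 and −9), so each is injective on its own interval.
The left piece maps (−∞, −3) onto (9, ∞); the right piece maps [−3, ∞) onto (−∞, 4].
The images leave a gap (9 has no preimage), so T is not surjective, hence not bijective.
Because the two images are disjoint, no x < −3 has T(x) = T(−3), so we compute T⁻¹(2): 2 lies in (−∞, 4], so solve −9x − 23 = 2: x = (2 + 23)/(−9) = −25/9.

-25/9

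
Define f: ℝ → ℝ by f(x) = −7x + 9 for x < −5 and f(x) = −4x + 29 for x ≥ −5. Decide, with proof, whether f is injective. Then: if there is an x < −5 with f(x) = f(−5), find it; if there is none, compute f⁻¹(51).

Both pieces are strictly decreasing (slopes −7 and −4), so each is injective on its own interval.
The left piece maps (−∞, −5) onto (44, ∞); the right piece maps [−5, ∞) onto (−∞, 49].
These images overlap. In particular f(−5) = 49 (right piece), and solving −7x + 9 = 49 on the left piece gives x = −40/7 < −5.
So f(−40/7) = f(−5) with −40/7 ≠ −5, and f is not injective. This x = −40/7 is the requested value below −5.

-40/7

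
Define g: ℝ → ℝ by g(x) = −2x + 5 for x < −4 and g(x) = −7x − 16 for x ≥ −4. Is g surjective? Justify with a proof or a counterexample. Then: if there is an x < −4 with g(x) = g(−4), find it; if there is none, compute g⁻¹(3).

Both pieces are strictly decreasing (slopes −2 and −7), so each is injective on its own interval.
The left piece maps (−∞, −4) onto (13, ∞); the right piece maps [−4, ∞) onto (−∞, 12].
The union (13, ∞) ∪ (−∞, 12] omits the interval between 13 and 12; in particular 13 has no preimage. So g is not surjective.
Because the two images are disjoint, no x < −4 has g(x) = g(−4), so we compute g⁻¹(3): 3 lies in (−∞, 12], so solve −7x − 16 = 3: x = (3 + 16)/(−7) = −19/7.

-19/7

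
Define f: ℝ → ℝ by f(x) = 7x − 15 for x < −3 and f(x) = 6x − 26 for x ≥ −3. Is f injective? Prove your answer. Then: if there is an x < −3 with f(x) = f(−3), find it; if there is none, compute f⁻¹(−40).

Both pieces are strictly increasing (slopes 7 and 6), so each is injective on its own interval.
The left piece maps (−∞, −3) onto (−∞, −36); the right piece maps [−3, ∞) onto [−44, ∞).
These images overlap. In particular f(−3) = −44 (right piece), and solving 7x − 15 = −44 on the left piece gives x = −29/7 < −3.
So f(−29/7) = f(−3) with −29/7 ≠ −3, and f is not injective. This x = −29/7 is the requested value below −3.

-29/7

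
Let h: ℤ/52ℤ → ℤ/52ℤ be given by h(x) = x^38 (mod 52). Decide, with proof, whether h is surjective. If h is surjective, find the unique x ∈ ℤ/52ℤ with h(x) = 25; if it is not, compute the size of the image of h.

14

h(12): Repeated squaring mod 52: 12^1 ≡ 12, 12^2 ≡ 12² = 144 ≡ 40, 12^4 ≡ 40² = 1600 ≡ 40, 12^8 ≡ 40² = 1600 ≡ 40, 12^16 ≡ 40² = 1600 ≡ 40, 12^32 ≡ 40² = 1600 ≡ 40. Since 38 = 32 + 4 + 2, 12^38 ≡ 40·40·40: 40·40 = 1600 ≡ 40, then 40·40 = 1600 ≡ 40. So 12^38 ≡ 40 (mod 52).
h(14): Repeated squaring mod 52: 14^1 ≡ 14, 14^2 ≡ 14² = 196 ≡ 40, 14^4 ≡ 40² = 1600 ≡ 40, 14^8 ≡ 40² = 1600 ≡ 40, 14^16 ≡ 40² = 1600 ≡ 40, 14^32 ≡ 40² = 1600 ≡ 40. Since 38 = 32 + 4 + 2, 14^38 ≡ 40·40·40: 40·40 = 1600 ≡ 40, then 40·40 = 1600 ≡ 40. So 14^38 ≡ 40 (mod 52).
So h(12) = h(14) = 40 while 12 ≠ 14, thus h is not injective.
A non-injective map from the 52-element set ℤ/52ℤ to itself takes at most 51 distinct values, so it cannot be surjective. Thus h is not surjective.
Since h is not surjective, we determine |image(h)|. Computing x^38 mod 52 for each x (by repeated squaring, reducing mod 52 at every step), the values h(0), h(1), …, h(51) are: 0, 1, 4, 9, 16, 25, 36, 49, 12, 29, 48, 17, 40, 13, 40, 17, 48, 29, 12, 49, 36, 25, 16, 9, 4, 1, 0, 1, 4, 9, 16, 25, 36, 49, 12, 29, 48, 17, 40, 13, 40, 17, 48, 29, 12, 49, 36, 25, 16, 9, 4, 1.
The distinct values are {0, 1, 4, 9, 12, 13, 16, 17, 25, 29, 36, 40, 48, 49}; there are 14 of them.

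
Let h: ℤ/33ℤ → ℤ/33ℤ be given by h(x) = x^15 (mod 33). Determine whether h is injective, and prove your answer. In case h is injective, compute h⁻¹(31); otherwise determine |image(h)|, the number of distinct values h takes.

9

h(1) = 1^15 = 1.
h(4): Repeated squaring mod 33: 4^1 ≡ 4, 4^2 ≡ 4² = 16, 4^4 ≡ 16² = 256 ≡ 25, 4^8 ≡ 25² = 625 ≡ 31. Since 15 = 8 + 4 + 2 + 1, 4^15 ≡ 31·25·16·4: 31·25 = 775 ≡ 16, then 16·16 = 256 ≡ 25, then 25·4 = 100 ≡ 1. So 4^15 ≡ 1 (mod 33).
So h(1) = h(4) = 1 while 1 ≠ 4, hence h is not injective.
Since h is not injective, we determine |image(h)|. Computing x^15 mod 33 for each x (by repeated squaring, reducing mod 33 at every step), the values h(0), h(1), …, h(32) are: 0, 1, 32, 12, 1, 23, 21, 10, 32, 12, 10, 11, 12, 10, 23, 12, 1, 32, 21, 10, 23, 21, 22, 23, 21, 1, 23, 12, 10, 32, 21, 1, 32.
The distinct values are {0, 1, 10, 11, 12, 21, 22, 23, 32}; there are 9 of them.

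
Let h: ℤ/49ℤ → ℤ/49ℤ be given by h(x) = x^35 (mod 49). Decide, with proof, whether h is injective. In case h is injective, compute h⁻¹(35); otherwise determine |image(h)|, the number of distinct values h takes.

h(0) = 0^35 = 0.
h(7): Repeated squaring mod 49: 7^1 ≡ 7, 7^2 ≡ 7² = 49 ≡ 0, 7^4 ≡ 0² = 0, 7^8 ≡ 0² = 0, 7^16 ≡ 0² = 0, 7^32 ≡ 0² = 0. Since 35 = 32 + 2 + 1, 7^35 ≡ 0·0·7: 0·0 = 0, then 0·7 = 0. So 7^35 ≡ 0 (mod 49).
So h(0) = h(7) = 0 while 0 ≠ 7, hence h is not injective.
Since h is not injective, we determine |image(h)|. Computing x^35 mod 49 for each x (by repeated squaring, reducing mod 49 at every step), the values h(0), h(1), …, h(48) are: 0, 1, 18, 19, 30, 31, 48, 0, 1, 18, 19, 30, 31, 48, 0, 1, 18, 19, 30, 31, 48, 0, 1, 18, 19, 30, 31, 48, 0, 1, 18, 19, 30, 31, 48, 0, 1, 18, 19, 30, 31, 48, 0, 1, 18, 19, 30, 31, 48.
The distinct values are {0, 1, 18, 19, 30, 31, 48}; there are 7 of them.

7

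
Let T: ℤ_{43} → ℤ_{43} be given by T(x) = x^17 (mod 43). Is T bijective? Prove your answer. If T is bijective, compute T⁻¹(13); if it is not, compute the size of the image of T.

31

Since 43 is prime, the nonzero elements of ℤ_{43} form a cyclic group of order 42.
As gcd(17, 42) = 1, raising to the 17th power is a bijection on this group: if x_1^17 ≡ x_2^17 then (x_1x_2^{−1})^17 = 1, and the only element of order dividing gcd(17, 42) = 1 is 1, so x_1 = x_2.
With T(0) = 0 this makes T injective on all of ℤ_{43}, hence bijective (finite equal-size domain and codomain). In particular T is bijective.
Since T is bijective, we find the preimage of 13. The inverse of x ↦ x^17 on (ℤ_{43})^× is x ↦ x^5, because 17·5 = 85 = 2·42 + 1 ≡ 1 (mod 42) and x^{42} = 1 for x ≠ 0 (Fermat). So T⁻¹(13) = 13^5 mod 43.
Repeated squaring mod 43: 13^1 ≡ 13, 13^2 ≡ 13² = 169 ≡ 40, 13^4 ≡ 40² = 1600 ≡ 9. Since 5 = 4 + 1, 13^5 ≡ 9·13: 9·13 = 117 ≡ 31. So 13^5 ≡ 31 (mod 43).
Hence T⁻¹(13) = 31.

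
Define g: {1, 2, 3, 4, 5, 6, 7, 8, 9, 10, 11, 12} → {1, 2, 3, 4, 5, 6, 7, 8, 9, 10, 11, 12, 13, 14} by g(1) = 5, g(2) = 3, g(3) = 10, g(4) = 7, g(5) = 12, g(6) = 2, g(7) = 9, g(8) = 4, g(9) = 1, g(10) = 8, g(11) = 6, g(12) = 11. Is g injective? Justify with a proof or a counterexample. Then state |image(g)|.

12

The values g(1), …, g(12) are 5, 3, 10, 7, 12, 2, 9, 4, 1, 8, 6, 11 — all distinct.
So g(s) = g(t) only when s = t, and g is injective.
The image of g is {1, 2, 3, 4, 5, 6, 7, 8, 9, 10, 11, 12}, which has 12 elements.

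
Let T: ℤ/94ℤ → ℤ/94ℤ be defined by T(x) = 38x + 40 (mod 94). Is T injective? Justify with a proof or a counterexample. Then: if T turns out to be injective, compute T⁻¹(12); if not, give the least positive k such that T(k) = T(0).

47

We have gcd(38, 94) = 2 > 1. Taking u = 0 and v = 47: T(0) = 40 and T(47) = 38·47 + 40 = 1826 ≡ 40 (mod 94).
So T(0) = T(47) while 0 ≠ 47, thus T is not injective.
Since T is not injective, we find the least positive k with T(k) = T(0): this means 38k ≡ 0 (mod 94), i.e. 94 ∣ 38k. Since gcd(38, 94) = 2, dividing through by 2 this holds exactly when 47 ∣ 19k, and as gcd(19, 47) = 1, exactly when 47 ∣ k.
The smallest positive such k is 47.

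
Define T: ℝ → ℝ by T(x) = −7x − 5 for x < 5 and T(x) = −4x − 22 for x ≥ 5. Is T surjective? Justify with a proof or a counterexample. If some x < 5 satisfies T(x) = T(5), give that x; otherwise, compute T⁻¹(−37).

Both pieces are strictly decreasing (slopes −7 and −4), so each is injective on its own interval.
The left piece maps (−∞, 5) onto (−40, ∞); the right piece maps [5, ∞) onto (−∞, −42].
The union (−40, ∞) ∪ (−∞, −42] omits the interval between −40 and −42; in particular −40 has no preimage. So T is not surjective.
Because the two images are disjoint, no x < 5 has T(x) = T(5), so we compute T⁻¹(−37): −37 lies in (−40, ∞), so solve −7x − 5 = −37: x = (−37 + 5)/(−7) = 32/7.

32/7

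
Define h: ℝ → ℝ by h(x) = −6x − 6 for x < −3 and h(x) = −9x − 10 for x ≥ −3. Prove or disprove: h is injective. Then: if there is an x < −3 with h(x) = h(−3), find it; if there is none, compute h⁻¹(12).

-23/6

Both pieces are strictly decreasing (slopes −6 and −9), so each is injective on its own interval.
The left piece maps (−∞, −3) onto (12, ∞); the right piece maps [−3, ∞) onto (−∞, 17].
These images overlap. In particular h(−3) = 17 (right piece), and solving −6x − 6 = 17 on the left piece gives x = −23/6 < −3.
So h(−23/6) = h(−3) with −23/6 ≠ −3, and h is not injective. This x = −23/6 is the requested value below −3.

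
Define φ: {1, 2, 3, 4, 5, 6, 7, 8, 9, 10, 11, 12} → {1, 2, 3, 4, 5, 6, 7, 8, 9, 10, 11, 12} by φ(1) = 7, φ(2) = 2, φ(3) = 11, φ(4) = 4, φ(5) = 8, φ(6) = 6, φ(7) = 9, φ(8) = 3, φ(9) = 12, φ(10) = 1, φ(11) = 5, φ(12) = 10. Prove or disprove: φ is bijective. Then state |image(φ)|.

12

The values 7, 2, 11, 4, 8, 6, 9, 3, 12, 1, 5, 10 are a permutation of {1, 2, 3, 4, 5, 6, 7, 8, 9, 10, 11, 12}: each element appears exactly once.
So φ is injective and surjective, hence bijective.
The image of φ is {1, 2, 3, 4, 5, 6, 7, 8, 9, 10, 11, 12}, which has 12 elements.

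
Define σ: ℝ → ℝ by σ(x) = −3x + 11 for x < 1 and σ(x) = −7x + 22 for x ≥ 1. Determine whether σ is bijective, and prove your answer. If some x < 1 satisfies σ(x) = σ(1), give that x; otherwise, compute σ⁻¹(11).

-4/3

Both pieces are strictly decreasing (slopes −3 and −7), so each is injective on its own interval.
The left piece maps (−∞, 1) onto (8, ∞); the right piece maps [1, ∞) onto (−∞, 15].
These images overlap. In particular σ(1) = 15 (right piece), and solving −3x + 11 = 15 on the left piece gives x = −4/3 < 1.
So σ(−4/3) = σ(1) with −4/3 ≠ 1, and σ is not injective, hence not bijective. This x = −4/3 is the requested value below 1.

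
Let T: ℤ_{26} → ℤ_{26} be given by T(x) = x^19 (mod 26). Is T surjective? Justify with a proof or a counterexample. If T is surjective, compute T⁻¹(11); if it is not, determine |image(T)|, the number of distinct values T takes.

15

Computing x^19 mod 26 for each x (by repeated squaring, reducing mod 26 at every step), the values T(0), T(1), …, T(25) are: 0, 1, 24, 3, 4, 21, 20, 19, 18, 9, 10, 15, 12, 13, 14, 11, 16, 17, 8, 7, 6, 5, 22, 23, 2, 25.
Every element of ℤ_{26} appears exactly once in this list, so T is a bijection, and in particular surjective.
Since T is surjective, we read off the preimage of 11 from the same table: T(15) = 11, so T⁻¹(11) = 15.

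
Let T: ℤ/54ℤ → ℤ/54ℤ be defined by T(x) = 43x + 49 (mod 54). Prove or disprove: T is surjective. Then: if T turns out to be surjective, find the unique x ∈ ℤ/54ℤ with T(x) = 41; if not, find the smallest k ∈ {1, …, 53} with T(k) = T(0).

40

Since gcd(43, 54) = 1, 43 is invertible modulo 54. Euclid's algorithm: 54 = 1·43 + 11, 43 = 3·11 + 10, 11 = 1·10 + 1; back-substituting gives 1 = 49·43 − 39·54, so 43⁻¹ ≡ 49 (mod 54).
Then y ↦ 49(y − 49) is a two-sided inverse to T, so every y ∈ ℤ/54ℤ has a preimage.
Therefore T is surjective.
Since T is surjective, we find T⁻¹(41): we need 43x ≡ 41 − 49 ≡ 46 (mod 54). Using 43⁻¹ = 49: x ≡ 49·46 = 2254 = 41·54 + 40, so x = 40.
Check: T(40) = 43·40 + 49 = 1769 = 32·54 + 41 ≡ 41 (mod 54).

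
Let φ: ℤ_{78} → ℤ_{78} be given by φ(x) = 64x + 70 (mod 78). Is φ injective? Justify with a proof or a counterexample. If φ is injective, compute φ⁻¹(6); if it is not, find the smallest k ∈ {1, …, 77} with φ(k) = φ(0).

39

By definition, φ is injective if φ(u) = φ(v) implies u = v.
We have gcd(64, 78) = 2 > 1. Taking u = 0 and v = 39: φ(0) = 70 and φ(39) = 64·39 + 70 = 2566 ≡ 70 (mod 78).
So φ(0) = φ(39) while 0 ≠ 39, thus φ is not injective.
Since φ is not injective, we find the least positive k with φ(k) = φ(0): this means 64k ≡ 0 (mod 78), i.e. 78 ∣ 64k. Since gcd(64, 78) = 2, dividing through by 2 this holds exactly when 39 ∣ 32k, and as gcd(32, 39) = 1, exactly when 39 ∣ k.
The smallest positive such k is 39.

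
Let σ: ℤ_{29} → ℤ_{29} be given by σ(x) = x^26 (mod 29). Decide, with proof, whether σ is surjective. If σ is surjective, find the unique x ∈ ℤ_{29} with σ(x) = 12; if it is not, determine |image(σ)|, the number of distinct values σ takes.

σ(14): Repeated squaring mod 29: 14^1 ≡ 14, 14^2 ≡ 14² = 196 ≡ 22, 14^4 ≡ 22² = 484 ≡ 20, 14^8 ≡ 20² = 400 ≡ 23, 14^16 ≡ 23² = 529 ≡ 7. Since 26 = 16 + 8 + 2, 14^26 ≡ 7·23·22: 7·23 = 161 ≡ 16, then 16·22 = 352 ≡ 4. So 14^26 ≡ 4 (mod 29).
σ(15): Repeated squaring mod 29: 15^1 ≡ 15, 15^2 ≡ 15² = 225 ≡ 22, 15^4 ≡ 22² = 484 ≡ 20, 15^8 ≡ 20² = 400 ≡ 23, 15^16 ≡ 23² = 529 ≡ 7. Since 26 = 16 + 8 + 2, 15^26 ≡ 7·23·22: 7·23 = 161 ≡ 16, then 16·22 = 352 ≡ 4. So 15^26 ≡ 4 (mod 29).
So σ(14) = σ(15) = 4 while 14 ≠ 15, so σ is not injective.
A non-injective map from the 29-element set ℤ_{29} to itself takes at most 28 distinct values, so it cannot be surjective. So σ is not surjective.
Since σ is not surjective, we determine |image(σ)|. Computing x^26 mod 29 for each x (by repeated squaring, reducing mod 29 at every step), the values σ(0), σ(1), …, σ(28) are: 0, 1, 22, 13, 20, 7, 25, 16, 5, 24, 9, 6, 28, 23, 4, 4, 23, 28, 6, 9, 24, 5, 16, 25, 7, 20, 13, 22, 1.
The distinct values are {0, 1, 4, 5, 6, 7, 9, 13, 16, 20, 22, 23, 24, 25, 28}; there are 15 of them.

15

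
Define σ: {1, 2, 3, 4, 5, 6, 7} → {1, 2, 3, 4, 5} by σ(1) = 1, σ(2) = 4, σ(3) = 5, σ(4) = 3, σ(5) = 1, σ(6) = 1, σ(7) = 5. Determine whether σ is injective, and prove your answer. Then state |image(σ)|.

4

σ(1) = 1 = σ(5) with 1 ≠ 5, so σ is not injective.
The image of σ is {1, 3, 4, 5}, which has 4 elements.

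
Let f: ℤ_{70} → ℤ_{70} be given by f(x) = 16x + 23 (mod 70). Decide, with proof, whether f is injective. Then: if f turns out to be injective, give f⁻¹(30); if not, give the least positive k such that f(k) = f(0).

We have gcd(16, 70) = 2 > 1. Taking a = 0 and b = 35: f(0) = 23 and f(35) = 16·35 + 23 = 583 ≡ 23 (mod 70).
So f(0) = f(35) while 0 ≠ 35, therefore f is not injective.
Since f is not injective, we find the least positive k with f(k) = f(0): this means 16k ≡ 0 (mod 70), i.e. 70 ∣ 16k. Since gcd(16, 70) = 2, dividing through by 2 this holds exactly when 35 ∣ 8k, and as gcd(8, 35) = 1, exactly when 35 ∣ k.
The smallest positive such k is 35.

35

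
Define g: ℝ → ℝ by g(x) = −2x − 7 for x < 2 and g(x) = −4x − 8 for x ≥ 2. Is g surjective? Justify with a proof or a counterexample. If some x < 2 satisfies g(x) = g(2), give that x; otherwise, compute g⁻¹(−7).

Both pieces are strictly decreasing (slopes −2 and −4), so each is injective on its own interval.
The left piece maps (−∞, 2) onto (−11, ∞); the right piece maps [2, ∞) onto (−∞, −16].
The union (−11, ∞) ∪ (−∞, −16] omits the interval between −11 and −16; in particular −11 has no preimage. So g is not surjective.
Because the two images are disjoint, no x < 2 has g(x) = g(2), so we compute g⁻¹(−7): −7 lies in (−11, ∞), so solve −2x − 7 = −7: x = (−7 + 7)/(−2) = 0.

0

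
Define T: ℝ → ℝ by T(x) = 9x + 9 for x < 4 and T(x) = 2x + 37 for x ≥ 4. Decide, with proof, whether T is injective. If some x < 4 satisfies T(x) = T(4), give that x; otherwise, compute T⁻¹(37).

28/9

Both pieces are strictly increasing (slopes 9 and 2), so each is injective on its own interval.
The left piece maps (−∞, 4) onto (−∞, 45); the right piece maps [4, ∞) onto [45, ∞).
These images are disjoint, so no value is attained by both pieces. Thus T is injective.
Because the two images are disjoint, no x < 4 has T(x) = T(4), so we compute T⁻¹(37): 37 lies in (−∞, 45), so solve 9x + 9 = 37: x = (37 − 9)/9 = 28/9.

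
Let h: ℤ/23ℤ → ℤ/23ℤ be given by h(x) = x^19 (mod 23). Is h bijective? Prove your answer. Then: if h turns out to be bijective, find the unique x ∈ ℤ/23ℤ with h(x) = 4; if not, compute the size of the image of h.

8

Since 23 is prime, the nonzero elements of ℤ/23ℤ form a cyclic group of order 22.
As gcd(19, 22) = 1, raising to the 19th power is a bijection on this group: if u^19 ≡ v^19 then (uv^{−1})^19 = 1, and the only element of order dividing gcd(19, 22) = 1 is 1, so u = v.
With h(0) = 0 this makes h injective on all of ℤ/23ℤ, hence bijective (finite equal-size domain and codomain). In particular h is bijective.
Since h is bijective, we find the preimage of 4. The inverse of x ↦ x^19 on (ℤ/23ℤ)^× is x ↦ x^7, because 19·7 = 133 = 6·22 + 1 ≡ 1 (mod 22) and x^{22} = 1 for x ≠ 0 (Fermat). So h⁻¹(4) = 4^7 mod 23.
Repeated squaring mod 23: 4^1 ≡ 4, 4^2 ≡ 4² = 16, 4^4 ≡ 16² = 256 ≡ 3. Since 7 = 4 + 2 + 1, 4^7 ≡ 3·16·4: 3·16 = 48 ≡ 2, then 2·4 = 8. So 4^7 ≡ 8 (mod 23).
Hence h⁻¹(4) = 8.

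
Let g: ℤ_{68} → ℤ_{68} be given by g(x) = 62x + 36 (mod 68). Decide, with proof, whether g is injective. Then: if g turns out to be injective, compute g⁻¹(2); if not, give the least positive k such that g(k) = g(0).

We have gcd(62, 68) = 2 > 1. Taking u = 0 and v = 34: g(0) = 36 and g(34) = 62·34 + 36 = 2144 ≡ 36 (mod 68).
So g(0) = g(34) while 0 ≠ 34, so g is not injective.
Since g is not injective, we find the least positive k with g(k) = g(0): this means 62k ≡ 0 (mod 68), i.e. 68 ∣ 62k. Since gcd(62, 68) = 2, dividing through by 2 this holds exactly when 34 ∣ 31k, and as gcd(31, 34) = 1, exactly when 34 ∣ k.
The smallest positive such k is 34.

34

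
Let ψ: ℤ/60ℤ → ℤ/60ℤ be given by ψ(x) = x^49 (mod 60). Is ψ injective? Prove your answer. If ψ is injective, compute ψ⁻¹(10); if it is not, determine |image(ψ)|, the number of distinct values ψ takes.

ψ(0) = 0^49 = 0.
ψ(30): Repeated squaring mod 60: 30^1 ≡ 30, 30^2 ≡ 30² = 900 ≡ 0, 30^4 ≡ 0² = 0, 30^8 ≡ 0² = 0, 30^16 ≡ 0² = 0, 30^32 ≡ 0² = 0. Since 49 = 32 + 16 + 1, 30^49 ≡ 0·0·30: 0·0 = 0, then 0·30 = 0. So 30^49 ≡ 0 (mod 60).
So ψ(0) = ψ(30) = 0 while 0 ≠ 30, thus ψ is not injective.
Since ψ is not injective, we determine |image(ψ)|. Computing x^49 mod 60 for each x (by repeated squaring, reducing mod 60 at every step), the values ψ(0), ψ(1), …, ψ(59) are: 0, 1, 32, 3, 4, 5, 36, 7, 8, 9, 40, 11, 12, 13, 44, 15, 16, 17, 48, 19, 20, 21, 52, 23, 24, 25, 56, 27, 28, 29, 0, 31, 32, 33, 4, 35, 36, 37, 8, 39, 40, 41, 12, 43, 44, 45, 16, 47, 48, 49, 20, 51, 52, 53, 24, 55, 56, 57, 28, 59.
The distinct values are {0, 1, 3, 4, 5, 7, 8, 9, 11, 12, 13, 15, 16, 17, 19, 20, 21, 23, 24, 25, 27, 28, 29, 31, 32, 33, 35, 36, 37, 39, 40, 41, 43, 44, 45, 47, 48, 49, 51, 52, 53, 55, 56, 57, 59}; there are 45 of them.

45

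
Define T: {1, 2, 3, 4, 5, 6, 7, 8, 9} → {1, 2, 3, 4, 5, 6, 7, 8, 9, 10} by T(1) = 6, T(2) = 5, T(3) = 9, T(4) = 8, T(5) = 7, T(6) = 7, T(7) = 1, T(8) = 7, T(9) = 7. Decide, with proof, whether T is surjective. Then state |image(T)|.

No element maps to 2, so T is not surjective.
The image of T is {1, 5, 6, 7, 8, 9}, which has 6 elements.

6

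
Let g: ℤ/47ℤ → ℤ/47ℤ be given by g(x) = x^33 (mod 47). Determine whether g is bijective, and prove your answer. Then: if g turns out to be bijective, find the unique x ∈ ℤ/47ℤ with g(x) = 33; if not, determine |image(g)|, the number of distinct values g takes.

Since 47 is prime, the nonzero elements of ℤ/47ℤ form a cyclic group of order 46.
As gcd(33, 46) = 1, raising to the 33rd power is a bijection on this group: if u^33 ≡ v^33 then (uv^{−1})^33 = 1, and the only element of order dividing gcd(33, 46) = 1 is 1, so u = v.
With g(0) = 0 this makes g injective on all of ℤ/47ℤ, hence bijective (finite equal-size domain and codomain). In particular g is bijective.
Since g is bijective, we find the preimage of 33. The inverse of x ↦ x^33 on (ℤ/47ℤ)^× is x ↦ x^7, because 33·7 = 231 = 5·46 + 1 ≡ 1 (mod 46) and x^{46} = 1 for x ≠ 0 (Fermat). So g⁻¹(33) = 33^7 mod 47.
Repeated squaring mod 47: 33^1 ≡ 33, 33^2 ≡ 33² = 1089 ≡ 8, 33^4 ≡ 8² = 64 ≡ 17. Since 7 = 4 + 2 + 1, 33^7 ≡ 17·8·33: 17·8 = 136 ≡ 42, then 42·33 = 1386 ≡ 23. So 33^7 ≡ 23 (mod 47).
Hence g⁻¹(33) = 23.

23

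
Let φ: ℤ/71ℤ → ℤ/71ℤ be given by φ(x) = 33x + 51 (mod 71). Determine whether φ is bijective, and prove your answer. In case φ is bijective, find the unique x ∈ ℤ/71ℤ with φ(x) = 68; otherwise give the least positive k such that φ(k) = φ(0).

50

Recall that φ is injective if φ(s) = φ(t) implies s = t.
Suppose φ(s) = φ(t) in ℤ/71ℤ. Then 33s + 51 ≡ 33t + 51 (mod 71), therefore 33(s − t) ≡ 0 (mod 71).
Since gcd(33, 71) = 1, 33 is invertible modulo 71, thus s − t ≡ 0 (mod 71), i.e. s = t.
We now compute 33⁻¹ mod 71 explicitly. Euclid's algorithm: 71 = 2·33 + 5, 33 = 6·5 + 3, 5 = 1·3 + 2, 3 = 1·2 + 1; back-substituting gives 1 = 28·33 − 13·71, so 33⁻¹ ≡ 28 (mod 71).
Then y ↦ 28(y − 51) is a two-sided inverse to φ, so every y ∈ ℤ/71ℤ has a preimage.
Thus φ is bijective.
Since φ is bijective, we compute φ⁻¹(68): solve 33x + 51 ≡ 68 (mod 71), i.e. 33x ≡ 17 (mod 71).
Multiplying by 33⁻¹ = 28 gives x ≡ 28·17 = 476 = 6·71 + 50 ≡ 50 (mod 71).
Check: φ(50) = 33·50 + 51 = 1701 = 23·71 + 68 ≡ 68 (mod 71).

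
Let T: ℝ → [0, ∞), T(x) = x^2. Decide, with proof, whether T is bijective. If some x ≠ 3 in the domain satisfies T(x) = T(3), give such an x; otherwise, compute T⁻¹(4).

-3

T(3) = 9 = (−3)^2 = T(−3) (since 2 is even), with 3 ≠ −3. So T is not injective, hence not bijective.
For the follow-up, such an x exists: taking x = −3 ∈ ℝ gives T(−3) = 9 = T(3) with −3 ≠ 3.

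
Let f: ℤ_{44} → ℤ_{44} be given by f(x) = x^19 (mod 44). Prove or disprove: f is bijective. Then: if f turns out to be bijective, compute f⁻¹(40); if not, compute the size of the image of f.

33

f(0) = 0^19 = 0.
f(22): Repeated squaring mod 44: 22^1 ≡ 22, 22^2 ≡ 22² = 484 ≡ 0, 22^4 ≡ 0² = 0, 22^8 ≡ 0² = 0, 22^16 ≡ 0² = 0. Since 19 = 16 + 2 + 1, 22^19 ≡ 0·0·22: 0·0 = 0, then 0·22 = 0. So 22^19 ≡ 0 (mod 44).
So f(0) = f(22) = 0 while 0 ≠ 22, thus f is not injective, hence not bijective.
Since f is not bijective, we determine |image(f)|. Computing x^19 mod 44 for each x (by repeated squaring, reducing mod 44 at every step), the values f(0), f(1), …, f(43) are: 0, 1, 28, 15, 36, 9, 24, 19, 40, 5, 32, 11, 12, 17, 4, 3, 20, 13, 8, 7, 16, 21, 0, 23, 28, 37, 36, 31, 24, 41, 40, 27, 32, 33, 12, 39, 4, 25, 20, 35, 8, 29, 16, 43.
The distinct values are {0, 1, 3, 4, 5, 7, 8, 9, 11, 12, 13, 15, 16, 17, 19, 20, 21, 23, 24, 25, 27, 28, 29, 31, 32, 33, 35, 36, 37, 39, 40, 41, 43}; there are 33 of them.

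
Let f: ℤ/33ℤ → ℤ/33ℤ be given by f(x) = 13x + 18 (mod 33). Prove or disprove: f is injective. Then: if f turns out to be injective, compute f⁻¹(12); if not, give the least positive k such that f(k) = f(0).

30

If f(a) = f(b), then 13a ≡ 13b (mod 33). Because gcd(13, 33) = 1, we may cancel 13 to get a ≡ b (mod 33).
So f is injective.
We now compute 13⁻¹ mod 33 explicitly. Euclid's algorithm: 33 = 2·13 + 7, 13 = 1·7 + 6, 7 = 1·6 + 1; back-substituting gives 1 = 28·13 − 11·33, so 13⁻¹ ≡ 28 (mod 33).
Since f is injective, we find f⁻¹(12): we need 13x ≡ 12 − 18 ≡ 27 (mod 33). Using 13⁻¹ = 28: x ≡ 28·27 = 756 = 22·33 + 30, so x = 30.
Check: f(30) = 13·30 + 18 = 408 = 12·33 + 12 ≡ 12 (mod 33).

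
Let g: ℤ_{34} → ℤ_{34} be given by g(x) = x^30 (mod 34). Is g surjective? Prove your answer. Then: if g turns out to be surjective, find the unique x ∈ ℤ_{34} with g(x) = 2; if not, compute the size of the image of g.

18

g(16): Repeated squaring mod 34: 16^1 ≡ 16, 16^2 ≡ 16² = 256 ≡ 18, 16^4 ≡ 18² = 324 ≡ 18, 16^8 ≡ 18² = 324 ≡ 18, 16^16 ≡ 18² = 324 ≡ 18. Since 30 = 16 + 8 + 4 + 2, 16^30 ≡ 18·18·18·18: 18·18 = 324 ≡ 18, then 18·18 = 324 ≡ 18, then 18·18 = 324 ≡ 18. So 16^30 ≡ 18 (mod 34).
g(18): Repeated squaring mod 34: 18^1 ≡ 18, 18^2 ≡ 18² = 324 ≡ 18, 18^4 ≡ 18² = 324 ≡ 18, 18^8 ≡ 18² = 324 ≡ 18, 18^16 ≡ 18² = 324 ≡ 18. Since 30 = 16 + 8 + 4 + 2, 18^30 ≡ 18·18·18·18: 18·18 = 324 ≡ 18, then 18·18 = 324 ≡ 18, then 18·18 = 324 ≡ 18. So 18^30 ≡ 18 (mod 34).
So g(16) = g(18) = 18 while 16 ≠ 18, so g is not injective.
A non-injective map from the 34-element set ℤ_{34} to itself takes at most 33 distinct values, so it cannot be surjective. Hence g is not surjective.
Since g is not surjective, we determine |image(g)|. Computing x^30 mod 34 for each x (by repeated squaring, reducing mod 34 at every step), the values g(0), g(1), …, g(33) are: 0, 1, 30, 19, 16, 15, 26, 25, 4, 21, 8, 9, 32, 33, 2, 13, 18, 17, 18, 13, 2, 33, 32, 9, 8, 21, 4, 25, 26, 15, 16, 19, 30, 1.
The distinct values are {0, 1, 2, 4, 8, 9, 13, 15, 16, 17, 18, 19, 21, 25, 26, 30, 32, 33}; there are 18 of them.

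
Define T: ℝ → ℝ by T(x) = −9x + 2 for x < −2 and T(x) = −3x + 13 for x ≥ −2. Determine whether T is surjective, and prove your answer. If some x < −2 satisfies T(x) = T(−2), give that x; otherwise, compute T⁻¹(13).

0

Both pieces are strictly decreasing (slopes −9 and −3), so each is injective on its own interval.
The left piece maps (−∞, −2) onto (20, ∞); the right piece maps [−2, ∞) onto (−∞, 19].
The union (20, ∞) ∪ (−∞, 19] omits the interval between 20 and 19; in particular 20 has no preimage. So T is not surjective.
Because the two images are disjoint, no x < −2 has T(x) = T(−2), so we compute T⁻¹(13): 13 lies in (−∞, 19], so solve −3x + 13 = 13: x = (13 − 13)/(−3) = 0.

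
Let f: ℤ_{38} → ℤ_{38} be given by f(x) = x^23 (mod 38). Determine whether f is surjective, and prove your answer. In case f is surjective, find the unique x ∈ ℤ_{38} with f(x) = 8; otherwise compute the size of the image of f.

12

Computing x^23 mod 38 for each x (by repeated squaring, reducing mod 38 at every step), the values f(0), f(1), …, f(37) are: 0, 1, 32, 15, 36, 9, 24, 11, 12, 35, 22, 7, 8, 33, 10, 21, 4, 25, 18, 19, 20, 13, 34, 17, 28, 5, 30, 31, 16, 3, 26, 27, 14, 29, 2, 23, 6, 37.
Every element of ℤ_{38} appears exactly once in this list, so f is a bijection, and in particular surjective.
Since f is surjective, we read off the preimage of 8 from the same table: f(12) = 8, so f⁻¹(8) = 12.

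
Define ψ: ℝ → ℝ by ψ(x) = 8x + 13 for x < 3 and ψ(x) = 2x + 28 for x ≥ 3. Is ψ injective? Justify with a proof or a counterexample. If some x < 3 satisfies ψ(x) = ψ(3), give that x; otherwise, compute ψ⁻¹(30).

Both pieces are strictly increasing (slopes 8 and 2), so each is injective on its own interval.
The left piece maps (−∞, 3) onto (−∞, 37); the right piece maps [3, ∞) onto [34, ∞).
These images overlap. In particular ψ(3) = 34 (right piece), and solving 8x + 13 = 34 on the left piece gives x = 21/8 < 3.
So ψ(21/8) = ψ(3) with 21/8 ≠ 3, and ψ is not injective. This x = 21/8 is the requested value below 3.

21/8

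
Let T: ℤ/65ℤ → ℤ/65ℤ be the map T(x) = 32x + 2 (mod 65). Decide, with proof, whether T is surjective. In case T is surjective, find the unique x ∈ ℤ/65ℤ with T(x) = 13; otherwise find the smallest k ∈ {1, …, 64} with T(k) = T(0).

Since gcd(32, 65) = 1, 32 is invertible modulo 65. Euclid's algorithm: 65 = 2·32 + 1; back-substituting gives 1 = 63·32 − 31·65, so 32⁻¹ ≡ 63 (mod 65).
Then y ↦ 63(y − 2) is a two-sided inverse to T, so every y ∈ ℤ/65ℤ has a preimage.
Therefore T is surjective.
Since T is surjective, we find T⁻¹(13): we need 32x ≡ 13 − 2 ≡ 11 (mod 65). Using 32⁻¹ = 63: x ≡ 63·11 = 693 = 10·65 + 43, so x = 43.
Check: T(43) = 32·43 + 2 = 1378 = 21·65 + 13 ≡ 13 (mod 65).

43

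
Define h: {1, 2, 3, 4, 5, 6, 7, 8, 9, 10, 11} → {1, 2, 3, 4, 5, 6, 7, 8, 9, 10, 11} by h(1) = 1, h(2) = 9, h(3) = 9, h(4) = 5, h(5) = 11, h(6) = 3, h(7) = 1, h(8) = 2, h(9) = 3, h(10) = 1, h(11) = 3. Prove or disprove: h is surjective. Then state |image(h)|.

No element maps to 4, so h is not surjective.
The image of h is {1, 2, 3, 5, 9, 11}, which has 6 elements.

6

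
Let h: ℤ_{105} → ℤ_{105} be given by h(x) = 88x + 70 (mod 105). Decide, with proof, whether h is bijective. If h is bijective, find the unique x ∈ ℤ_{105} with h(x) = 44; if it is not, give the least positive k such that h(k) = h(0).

Recall that h is injective when h(x_1) = h(x_2) forces x_1 = x_2.
Suppose h(x_1) = h(x_2) in ℤ_{105}. Then 88x_1 + 70 ≡ 88x_2 + 70 (mod 105), therefore 88(x_1 − x_2) ≡ 0 (mod 105).
Since gcd(88, 105) = 1, 88 is invertible modulo 105, hence x_1 − x_2 ≡ 0 (mod 105), i.e. x_1 = x_2.
We now compute 88⁻¹ mod 105 explicitly. Euclid's algorithm: 105 = 1·88 + 17, 88 = 5·17 + 3, 17 = 5·3 + 2, 3 = 1·2 + 1; back-substituting gives 1 = 37·88 − 31·105, so 88⁻¹ ≡ 37 (mod 105).
For any y ∈ ℤ_{105}, x = 37(y − 70) mod 105 satisfies h(x) = 88·37(y − 70) + 70 ≡ y (since 88·37 ≡ 1 mod 105). So every y has a preimage.
Therefore h is bijective.
Since h is bijective, we find h⁻¹(44): we need 88x ≡ 44 − 70 ≡ 79 (mod 105). Using 88⁻¹ = 37: x ≡ 37·79 = 2923 = 27·105 + 88, so x = 88.
Check: h(88) = 88·88 + 70 = 7814 = 74·105 + 44 ≡ 44 (mod 105).

88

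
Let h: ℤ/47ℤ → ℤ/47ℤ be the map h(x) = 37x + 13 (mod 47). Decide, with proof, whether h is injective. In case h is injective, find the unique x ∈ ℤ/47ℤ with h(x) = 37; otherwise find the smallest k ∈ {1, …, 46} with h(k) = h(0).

If h(x_1) = h(x_2), then 37x_1 ≡ 37x_2 (mod 47). Because gcd(37, 47) = 1, we may cancel 37 to get x_1 ≡ x_2 (mod 47).
Therefore h is injective.
We now compute 37⁻¹ mod 47 explicitly. Euclid's algorithm: 47 = 1·37 + 10, 37 = 3·10 + 7, 10 = 1·7 + 3, 7 = 2·3 + 1; back-substituting gives 1 = 14·37 − 11·47, so 37⁻¹ ≡ 14 (mod 47).
Since h is injective, we compute h⁻¹(37): solve 37x + 13 ≡ 37 (mod 47), i.e. 37x ≡ 24 (mod 47).
Multiplying by 37⁻¹ = 14 gives x ≡ 14·24 = 336 = 7·47 + 7 ≡ 7 (mod 47).
Check: h(7) = 37·7 + 13 = 272 = 5·47 + 37 ≡ 37 (mod 47).

7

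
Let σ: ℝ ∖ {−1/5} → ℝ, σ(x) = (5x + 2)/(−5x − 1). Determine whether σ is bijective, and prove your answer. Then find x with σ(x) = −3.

-1/10

If σ(x) = −1, cross-multiplying gives −5(5x + 2) = 5(−5x − 1), which simplifies to −10 = −5 — false.  So −1 has no preimage and σ is not surjective.
So σ is not bijective.
Solving σ(x) = −3: cross-multiplying gives 5x + 2 = −3(−5x − 1), which rearranges to −10x = 1, so x = −1/10.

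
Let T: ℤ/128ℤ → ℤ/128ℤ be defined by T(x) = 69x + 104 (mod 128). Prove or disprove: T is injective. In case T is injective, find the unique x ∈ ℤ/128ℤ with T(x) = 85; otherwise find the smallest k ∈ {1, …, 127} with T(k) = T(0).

9

If T(u) = T(v), then 69u ≡ 69v (mod 128). Because gcd(69, 128) = 1, we may cancel 69 to get u ≡ v (mod 128).
Hence T is injective.
We now compute 69⁻¹ mod 128 explicitly. Euclid's algorithm: 128 = 1·69 + 59, 69 = 1·59 + 10, 59 = 5·10 + 9, 10 = 1·9 + 1; back-substituting gives 1 = 13·69 − 7·128, so 69⁻¹ ≡ 13 (mod 128).
Since T is injective, we find T⁻¹(85): we need 69x ≡ 85 − 104 ≡ 109 (mod 128). Using 69⁻¹ = 13: x ≡ 13·109 = 1417 = 11·128 + 9, so x = 9.
Check: T(9) = 69·9 + 104 = 725 = 5·128 + 85 ≡ 85 (mod 128).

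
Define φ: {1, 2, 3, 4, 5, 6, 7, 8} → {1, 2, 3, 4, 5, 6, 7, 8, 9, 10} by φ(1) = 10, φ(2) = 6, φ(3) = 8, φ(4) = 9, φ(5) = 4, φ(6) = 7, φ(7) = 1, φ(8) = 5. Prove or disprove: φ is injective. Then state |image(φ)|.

The values φ(1), …, φ(8) are 10, 6, 8, 9, 4, 7, 1, 5 — all distinct.
So φ(u) = φ(v) only when u = v, and φ is injective.
The image of φ is {1, 4, 5, 6, 7, 8, 9, 10}, which has 8 elements.

8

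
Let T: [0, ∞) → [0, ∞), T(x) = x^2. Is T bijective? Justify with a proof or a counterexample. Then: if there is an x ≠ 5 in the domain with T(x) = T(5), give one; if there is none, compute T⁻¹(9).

3

On [0, ∞), x ↦ x^2 is strictly increasing (injective) and for any y ∈ [0, ∞) the 2nd root y^{1/2} lies in [0, ∞) (surjective). So T is bijective.
Since x ↦ x^2 is strictly increasing on [0, ∞), it is injective there, so no x ≠ 5 in the domain has T(x) = T(5). We therefore compute T⁻¹(9) = 9^{1/2} = 3 (indeed 3^2 = 9).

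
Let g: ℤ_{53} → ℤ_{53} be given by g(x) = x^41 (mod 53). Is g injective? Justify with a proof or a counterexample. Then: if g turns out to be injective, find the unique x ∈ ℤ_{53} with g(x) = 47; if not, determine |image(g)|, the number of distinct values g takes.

10

Since 53 is prime, the nonzero elements of ℤ_{53} form a cyclic group of order 52.
As gcd(41, 52) = 1, raising to the 41st power is a bijection on this group: if u^41 ≡ v^41 then (uv^{−1})^41 = 1, and the only element of order dividing gcd(41, 52) = 1 is 1, so u = v.
With g(0) = 0 this makes g injective on all of ℤ_{53}, hence bijective (finite equal-size domain and codomain). In particular g is injective.
Since g is injective, we find the preimage of 47. The inverse of x ↦ x^41 on (ℤ_{53})^× is x ↦ x^33, because 41·33 = 1353 = 26·52 + 1 ≡ 1 (mod 52) and x^{52} = 1 for x ≠ 0 (Fermat). So g⁻¹(47) = 47^33 mod 53.
Repeated squaring mod 53: 47^1 ≡ 47, 47^2 ≡ 47² = 2209 ≡ 36, 47^4 ≡ 36² = 1296 ≡ 24, 47^8 ≡ 24² = 576 ≡ 46, 47^16 ≡ 46² = 2116 ≡ 49, 47^32 ≡ 49² = 2401 ≡ 16. Since 33 = 32 + 1, 47^33 ≡ 16·47: 16·47 = 752 ≡ 10. So 47^33 ≡ 10 (mod 53).
Hence g⁻¹(47) = 10.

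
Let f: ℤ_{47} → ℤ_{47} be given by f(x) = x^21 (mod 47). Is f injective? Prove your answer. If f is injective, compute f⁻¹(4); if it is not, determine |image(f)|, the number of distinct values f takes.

Since 47 is prime, the nonzero elements of ℤ_{47} form a cyclic group of order 46.
As gcd(21, 46) = 1, raising to the 21st power is a bijection on this group: if a^21 ≡ b^21 then (ab^{−1})^21 = 1, and the only element of order dividing gcd(21, 46) = 1 is 1, so a = b.
With f(0) = 0 this makes f injective on all of ℤ_{47}, hence bijective (finite equal-size domain and codomain). In particular f is injective.
Since f is injective, we find the preimage of 4. The inverse of x ↦ x^21 on (ℤ_{47})^× is x ↦ x^11, because 21·11 = 231 = 5·46 + 1 ≡ 1 (mod 46) and x^{46} = 1 for x ≠ 0 (Fermat). So f⁻¹(4) = 4^11 mod 47.
Repeated squaring mod 47: 4^1 ≡ 4, 4^2 ≡ 4² = 16, 4^4 ≡ 16² = 256 ≡ 21, 4^8 ≡ 21² = 441 ≡ 18. Since 11 = 8 + 2 + 1, 4^11 ≡ 18·16·4: 18·16 = 288 ≡ 6, then 6·4 = 24. So 4^11 ≡ 24 (mod 47).
Hence f⁻¹(4) = 24.

24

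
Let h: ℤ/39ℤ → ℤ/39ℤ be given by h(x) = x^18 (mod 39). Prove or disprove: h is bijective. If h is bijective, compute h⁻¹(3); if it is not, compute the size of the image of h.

6

h(1) = 1^18 = 1.
h(4): Repeated squaring mod 39: 4^1 ≡ 4, 4^2 ≡ 4² = 16, 4^4 ≡ 16² = 256 ≡ 22, 4^8 ≡ 22² = 484 ≡ 16, 4^16 ≡ 16² = 256 ≡ 22. Since 18 = 16 + 2, 4^18 ≡ 22·16: 22·16 = 352 ≡ 1. So 4^18 ≡ 1 (mod 39).
So h(1) = h(4) = 1 while 1 ≠ 4, so h is not injective, hence not bijective.
Since h is not bijective, we determine |image(h)|. Computing x^18 mod 39 for each x (by repeated squaring, reducing mod 39 at every step), the values h(0), h(1), …, h(38) are: 0, 1, 25, 27, 1, 25, 12, 25, 25, 27, 1, 25, 27, 13, 1, 12, 1, 1, 12, 25, 25, 12, 1, 1, 12, 1, 13, 27, 25, 1, 27, 25, 25, 12, 25, 1, 27, 25, 1.
The distinct values are {0, 1, 12, 13, 25, 27}; there are 6 of them.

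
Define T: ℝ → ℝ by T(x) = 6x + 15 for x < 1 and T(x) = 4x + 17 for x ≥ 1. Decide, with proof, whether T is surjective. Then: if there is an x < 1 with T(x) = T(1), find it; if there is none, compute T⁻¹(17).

1/3

Both pieces are strictly increasing (slopes 6 and 4), so each is injective on its own interval.
The left piece maps (−∞, 1) onto (−∞, 21); the right piece maps [1, ∞) onto [21, ∞).
These images together cover ℝ, so T is surjective.
Because the two images are disjoint, no x < 1 has T(x) = T(1), so we compute T⁻¹(17): 17 lies in (−∞, 21), so solve 6x + 15 = 17: x = (17 − 15)/6 = 1/3.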